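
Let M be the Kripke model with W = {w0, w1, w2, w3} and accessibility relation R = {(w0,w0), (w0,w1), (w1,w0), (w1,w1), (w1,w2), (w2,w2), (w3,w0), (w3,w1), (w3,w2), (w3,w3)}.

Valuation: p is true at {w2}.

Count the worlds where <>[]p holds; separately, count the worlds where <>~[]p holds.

For <>[]p:
w0: successors {w0, w1}; []p there: w0:F, w1:F. ✗
w1: successors {w0, w1, w2}; []p there: w0:F, w1:F, w2:T. ✓
w2: successors {w2}; []p there: w2:T. ✓
w3: successors {w0, w1, w2, w3}; []p there: w0:F, w1:F, w2:T, w3:F. ✓
— 3 worlds.
For <>~[]p:
w0: successors {w0, w1}; ~[]p there: w0:T, w1:T. ✓
w1: successors {w0, w1, w2}; ~[]p there: w0:T, w1:T, w2:F. ✓
w2: successors {w2}; ~[]p there: w2:F. ✗
w3: successors {w0, w1, w2, w3}; ~[]p there: w0:T, w1:T, w2:F, w3:T. ✓
— 3 worlds.

3 and 3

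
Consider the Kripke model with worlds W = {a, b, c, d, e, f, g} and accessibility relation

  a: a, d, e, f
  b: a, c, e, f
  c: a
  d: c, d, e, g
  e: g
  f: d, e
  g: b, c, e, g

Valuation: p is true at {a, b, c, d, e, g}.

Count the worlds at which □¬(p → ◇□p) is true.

a: successors {a, d, e, f}; ¬(p → ◇□p) there: a:F, d:F, e:F, f:F. ✗
b: successors {a, c, e, f}; ¬(p → ◇□p) there: a:F, c:T, e:F, f:F. ✗
c: successors {a}; ¬(p → ◇□p) there: a:F. ✗
d: successors {c, d, e, g}; ¬(p → ◇□p) there: c:T, d:F, e:F, g:F. ✗
e: successors {g}; ¬(p → ◇□p) there: g:F. ✗
f: successors {d, e}; ¬(p → ◇□p) there: d:F, e:F. ✗
g: successors {b, c, e, g}; ¬(p → ◇□p) there: b:F, c:T, e:F, g:F. ✗
Satisfying worlds: ∅.

0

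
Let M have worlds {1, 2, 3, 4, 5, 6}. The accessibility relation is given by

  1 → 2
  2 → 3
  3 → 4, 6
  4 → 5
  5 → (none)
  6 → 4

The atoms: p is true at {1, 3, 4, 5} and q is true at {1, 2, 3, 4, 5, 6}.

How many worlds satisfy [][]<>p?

1: successors {2}; []<>p there: 2:T. ✓
2: successors {3}; []<>p there: 3:T. ✓
3: successors {4, 6}; []<>p there: 4:F, 6:T. ✗
4: successors {5}; []<>p there: 5:T. ✓
5: no successors, so [][]<>p holds vacuously. ✓
6: successors {4}; []<>p there: 4:F. ✗
Satisfying worlds: {1, 2, 4, 5}.

4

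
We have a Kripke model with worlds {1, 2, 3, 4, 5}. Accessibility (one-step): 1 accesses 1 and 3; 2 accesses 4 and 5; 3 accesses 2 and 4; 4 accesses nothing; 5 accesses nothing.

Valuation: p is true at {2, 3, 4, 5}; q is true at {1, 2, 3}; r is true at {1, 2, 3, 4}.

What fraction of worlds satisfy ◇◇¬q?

1: successors {1, 3}; ◇¬q there: 1:F, 3:T. ✓
2: successors {4, 5}; ◇¬q there: 4:F, 5:F. ✗
3: successors {2, 4}; ◇¬q there: 2:T, 4:F. ✓
4: no successors, so ◇◇¬q fails. ✗
5: no successors, so ◇◇¬q fails. ✗
That's 2 of 5 worlds, so 2/5.

2/5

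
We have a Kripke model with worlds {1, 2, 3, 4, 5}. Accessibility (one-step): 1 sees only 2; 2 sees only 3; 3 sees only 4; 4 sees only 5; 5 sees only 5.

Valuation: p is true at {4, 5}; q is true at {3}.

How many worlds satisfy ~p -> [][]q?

1: ~p is T, [][]q is T. ✓
2: ~p is T, [][]q is F. ✗
3: ~p is T, [][]q is F. ✗
4: ~p is F, [][]q is F. ✓
5: ~p is F, [][]q is F. ✓
Satisfying worlds: {1, 4, 5}.

3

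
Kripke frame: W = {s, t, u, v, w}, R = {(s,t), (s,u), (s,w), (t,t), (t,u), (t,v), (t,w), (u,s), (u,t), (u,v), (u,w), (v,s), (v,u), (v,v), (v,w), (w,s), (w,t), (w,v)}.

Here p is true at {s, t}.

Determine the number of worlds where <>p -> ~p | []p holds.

3

s: <>p is T, ~p | []p is F. ✗
t: <>p is T, ~p | []p is F. ✗
u: <>p is T, ~p | []p is T. ✓
v: <>p is T, ~p | []p is T. ✓
w: <>p is T, ~p | []p is T. ✓
Satisfying worlds: {u, v, w}.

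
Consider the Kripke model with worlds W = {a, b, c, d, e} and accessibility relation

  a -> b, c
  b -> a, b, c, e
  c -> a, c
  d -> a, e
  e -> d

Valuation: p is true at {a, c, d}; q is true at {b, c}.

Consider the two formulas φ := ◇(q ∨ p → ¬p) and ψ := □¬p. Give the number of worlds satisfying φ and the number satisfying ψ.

3 and 0

For ◇(q ∨ p → ¬p):
a: successors {b, c}; q ∨ p → ¬p there: b:T, c:F. ✓
b: successors {a, b, c, e}; q ∨ p → ¬p there: a:F, b:T, c:F, e:T. ✓
c: successors {a, c}; q ∨ p → ¬p there: a:F, c:F. ✗
d: successors {a, e}; q ∨ p → ¬p there: a:F, e:T. ✓
e: successors {d}; q ∨ p → ¬p there: d:F. ✗
— 3 worlds.
For □¬p:
a: successors {b, c}; ¬p there: b:T, c:F. ✗
b: successors {a, b, c, e}; ¬p there: a:F, b:T, c:F, e:T. ✗
c: successors {a, c}; ¬p there: a:F, c:F. ✗
d: successors {a, e}; ¬p there: a:F, e:T. ✗
e: successors {d}; ¬p there: d:F. ✗
— 0 worlds.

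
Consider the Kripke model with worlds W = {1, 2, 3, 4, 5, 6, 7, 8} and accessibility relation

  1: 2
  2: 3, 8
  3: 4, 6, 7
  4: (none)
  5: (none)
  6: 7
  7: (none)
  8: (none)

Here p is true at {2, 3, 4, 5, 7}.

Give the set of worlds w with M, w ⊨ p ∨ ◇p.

1: p is F, ◇p is T. ✓
2: p is T, ◇p is T. ✓
3: p is T, ◇p is T. ✓
4: p is T, ◇p is F. ✓
5: p is T, ◇p is F. ✓
6: p is F, ◇p is T. ✓
7: p is T, ◇p is F. ✓
8: p is F, ◇p is F. ✗

{1, 2, 3, 4, 5, 6, 7}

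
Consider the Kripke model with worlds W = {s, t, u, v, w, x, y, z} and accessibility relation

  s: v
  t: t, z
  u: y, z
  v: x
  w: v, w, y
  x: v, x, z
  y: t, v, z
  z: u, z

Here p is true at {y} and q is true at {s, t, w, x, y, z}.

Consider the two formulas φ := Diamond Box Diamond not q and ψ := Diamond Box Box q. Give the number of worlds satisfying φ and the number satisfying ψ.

5 and 0

For Diamond Box Diamond not q:
s: successors {v}; Box Diamond not q there: v:T. ✓
t: successors {t, z}; Box Diamond not q there: t:F, z:F. ✗
u: successors {y, z}; Box Diamond not q there: y:F, z:F. ✗
v: successors {x}; Box Diamond not q there: x:F. ✗
w: successors {v, w, y}; Box Diamond not q there: v:T, w:F, y:F. ✓
x: successors {v, x, z}; Box Diamond not q there: v:T, x:F, z:F. ✓
y: successors {t, v, z}; Box Diamond not q there: t:F, v:T, z:F. ✓
z: successors {u, z}; Box Diamond not q there: u:T, z:F. ✓
— 5 worlds.
For Diamond Box Box q:
s: successors {v}; Box Box q there: v:F. ✗
t: successors {t, z}; Box Box q there: t:F, z:F. ✗
u: successors {y, z}; Box Box q there: y:F, z:F. ✗
v: successors {x}; Box Box q there: x:F. ✗
w: successors {v, w, y}; Box Box q there: v:F, w:F, y:F. ✗
x: successors {v, x, z}; Box Box q there: v:F, x:F, z:F. ✗
y: successors {t, v, z}; Box Box q there: t:F, v:F, z:F. ✗
z: successors {u, z}; Box Box q there: u:F, z:F. ✗
— 0 worlds.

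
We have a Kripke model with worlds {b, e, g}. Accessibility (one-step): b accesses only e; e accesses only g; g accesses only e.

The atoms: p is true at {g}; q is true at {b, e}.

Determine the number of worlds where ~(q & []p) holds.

2

b: q & []p is F. ✓
e: q & []p is T. ✗
g: q & []p is F. ✓
Satisfying worlds: {b, g}.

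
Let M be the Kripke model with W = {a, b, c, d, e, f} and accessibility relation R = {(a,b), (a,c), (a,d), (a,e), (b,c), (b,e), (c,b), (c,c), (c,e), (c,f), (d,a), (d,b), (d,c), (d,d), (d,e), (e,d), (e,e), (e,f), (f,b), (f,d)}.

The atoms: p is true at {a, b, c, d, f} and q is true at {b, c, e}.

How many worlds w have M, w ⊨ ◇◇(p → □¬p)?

6

a: successors {b, c, d, e}; ◇(p → □¬p) there: b:T, c:T, d:T, e:T. ✓
b: successors {c, e}; ◇(p → □¬p) there: c:T, e:T. ✓
c: successors {b, c, e, f}; ◇(p → □¬p) there: b:T, c:T, e:T, f:F. ✓
d: successors {a, b, c, d, e}; ◇(p → □¬p) there: a:T, b:T, c:T, d:T, e:T. ✓
e: successors {d, e, f}; ◇(p → □¬p) there: d:T, e:T, f:F. ✓
f: successors {b, d}; ◇(p → □¬p) there: b:T, d:T. ✓
Satisfying worlds: {a, b, c, d, e, f}.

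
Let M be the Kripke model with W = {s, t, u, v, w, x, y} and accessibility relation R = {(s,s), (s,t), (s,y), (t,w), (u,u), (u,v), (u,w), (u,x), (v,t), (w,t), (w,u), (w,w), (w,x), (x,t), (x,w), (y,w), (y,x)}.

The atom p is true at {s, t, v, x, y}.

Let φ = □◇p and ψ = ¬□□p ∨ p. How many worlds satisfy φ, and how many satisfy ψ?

For □◇p:
s: successors {s, t, y}; ◇p there: s:T, t:F, y:T. ✗
t: successors {w}; ◇p there: w:T. ✓
u: successors {u, v, w, x}; ◇p there: u:T, v:T, w:T, x:T. ✓
v: successors {t}; ◇p there: t:F. ✗
w: successors {t, u, w, x}; ◇p there: t:F, u:T, w:T, x:T. ✗
x: successors {t, w}; ◇p there: t:F, w:T. ✗
y: successors {w, x}; ◇p there: w:T, x:T. ✓
— 3 worlds.
For ¬□□p ∨ p:
s: ¬□□p is T, p is T. ✓
t: ¬□□p is T, p is T. ✓
u: ¬□□p is T, p is F. ✓
v: ¬□□p is T, p is T. ✓
w: ¬□□p is T, p is F. ✓
x: ¬□□p is T, p is T. ✓
y: ¬□□p is T, p is T. ✓
— 7 worlds.

3 and 7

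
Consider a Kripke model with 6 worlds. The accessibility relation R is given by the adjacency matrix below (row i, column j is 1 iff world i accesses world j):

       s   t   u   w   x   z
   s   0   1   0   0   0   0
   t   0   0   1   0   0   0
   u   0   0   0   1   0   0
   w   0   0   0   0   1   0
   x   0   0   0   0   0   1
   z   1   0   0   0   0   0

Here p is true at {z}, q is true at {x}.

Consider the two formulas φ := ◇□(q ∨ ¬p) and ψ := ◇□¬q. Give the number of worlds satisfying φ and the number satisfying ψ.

5 and 5

For ◇□(q ∨ ¬p):
s: successors {t}; □(q ∨ ¬p) there: t:T. ✓
t: successors {u}; □(q ∨ ¬p) there: u:T. ✓
u: successors {w}; □(q ∨ ¬p) there: w:T. ✓
w: successors {x}; □(q ∨ ¬p) there: x:F. ✗
x: successors {z}; □(q ∨ ¬p) there: z:T. ✓
z: successors {s}; □(q ∨ ¬p) there: s:T. ✓
— 5 worlds.
For ◇□¬q:
s: successors {t}; □¬q there: t:T. ✓
t: successors {u}; □¬q there: u:T. ✓
u: successors {w}; □¬q there: w:F. ✗
w: successors {x}; □¬q there: x:T. ✓
x: successors {z}; □¬q there: z:T. ✓
z: successors {s}; □¬q there: s:T. ✓
— 5 worlds.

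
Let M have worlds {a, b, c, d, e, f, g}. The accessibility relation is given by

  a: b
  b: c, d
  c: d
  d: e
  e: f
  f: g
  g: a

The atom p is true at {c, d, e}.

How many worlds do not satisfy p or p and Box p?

a: p is F, p and Box p is F. ✗
b: p is F, p and Box p is F. ✗
c: p is T, p and Box p is T. ✓
d: p is T, p and Box p is T. ✓
e: p is T, p and Box p is F. ✓
f: p is F, p and Box p is F. ✗
g: p is F, p and Box p is F. ✗
Satisfying worlds: {c, d, e}.
So p or p and Box p fails at the other 4 worlds.

4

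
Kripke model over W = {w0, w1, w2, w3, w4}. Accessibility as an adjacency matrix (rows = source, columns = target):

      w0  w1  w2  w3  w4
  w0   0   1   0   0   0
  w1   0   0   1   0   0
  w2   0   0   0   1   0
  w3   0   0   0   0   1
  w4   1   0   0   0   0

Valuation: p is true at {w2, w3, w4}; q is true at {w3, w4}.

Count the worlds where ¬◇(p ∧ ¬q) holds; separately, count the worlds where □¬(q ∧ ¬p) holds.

For ¬◇(p ∧ ¬q):
w0: ◇(p ∧ ¬q) is F. ✓
w1: ◇(p ∧ ¬q) is T. ✗
w2: ◇(p ∧ ¬q) is F. ✓
w3: ◇(p ∧ ¬q) is F. ✓
w4: ◇(p ∧ ¬q) is F. ✓
— 4 worlds.
For □¬(q ∧ ¬p):
w0: successors {w1}; ¬(q ∧ ¬p) there: w1:T. ✓
w1: successors {w2}; ¬(q ∧ ¬p) there: w2:T. ✓
w2: successors {w3}; ¬(q ∧ ¬p) there: w3:T. ✓
w3: successors {w4}; ¬(q ∧ ¬p) there: w4:T. ✓
w4: successors {w0}; ¬(q ∧ ¬p) there: w0:T. ✓
— 5 worlds.

4 and 5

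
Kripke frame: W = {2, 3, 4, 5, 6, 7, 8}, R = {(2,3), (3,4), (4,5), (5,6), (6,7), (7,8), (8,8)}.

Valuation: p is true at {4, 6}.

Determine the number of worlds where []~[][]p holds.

6

2: successors {3}; ~[][]p there: 3:T. ✓
3: successors {4}; ~[][]p there: 4:F. ✗
4: successors {5}; ~[][]p there: 5:T. ✓
5: successors {6}; ~[][]p there: 6:T. ✓
6: successors {7}; ~[][]p there: 7:T. ✓
7: successors {8}; ~[][]p there: 8:T. ✓
8: successors {8}; ~[][]p there: 8:T. ✓
Satisfying worlds: {2, 4, 5, 6, 7, 8}.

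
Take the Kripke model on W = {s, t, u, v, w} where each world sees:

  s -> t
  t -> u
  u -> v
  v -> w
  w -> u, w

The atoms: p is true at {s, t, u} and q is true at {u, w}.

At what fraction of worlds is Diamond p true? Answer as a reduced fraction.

s: successors {t}; p there: t:T. ✓
t: successors {u}; p there: u:T. ✓
u: successors {v}; p there: v:F. ✗
v: successors {w}; p there: w:F. ✗
w: successors {u, w}; p there: u:T, w:F. ✓
That's 3 of 5 worlds, so 3/5.

3/5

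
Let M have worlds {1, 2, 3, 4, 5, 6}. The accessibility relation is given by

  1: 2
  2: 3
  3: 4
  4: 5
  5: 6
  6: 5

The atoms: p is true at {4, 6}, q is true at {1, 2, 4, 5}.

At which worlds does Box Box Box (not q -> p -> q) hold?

{1, 2, 4, 6}

1: successors {2}; Box Box (not q -> p -> q) there: 2:T. ✓
2: successors {3}; Box Box (not q -> p -> q) there: 3:T. ✓
3: successors {4}; Box Box (not q -> p -> q) there: 4:F. ✗
4: successors {5}; Box Box (not q -> p -> q) there: 5:T. ✓
5: successors {6}; Box Box (not q -> p -> q) there: 6:F. ✗
6: successors {5}; Box Box (not q -> p -> q) there: 5:T. ✓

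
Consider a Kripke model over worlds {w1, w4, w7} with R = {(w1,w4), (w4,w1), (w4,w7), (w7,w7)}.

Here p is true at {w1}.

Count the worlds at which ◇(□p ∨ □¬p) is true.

w1: successors {w4}; □p ∨ □¬p there: w4:F. ✗
w4: successors {w1, w7}; □p ∨ □¬p there: w1:T, w7:T. ✓
w7: successors {w7}; □p ∨ □¬p there: w7:T. ✓
Satisfying worlds: {w4, w7}.

2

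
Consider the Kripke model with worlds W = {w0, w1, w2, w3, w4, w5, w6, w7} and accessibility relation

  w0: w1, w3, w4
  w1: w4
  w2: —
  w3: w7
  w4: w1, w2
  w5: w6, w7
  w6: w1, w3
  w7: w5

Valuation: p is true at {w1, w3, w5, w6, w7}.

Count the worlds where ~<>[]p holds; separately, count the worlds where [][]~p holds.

2 and 2

For ~<>[]p:
w0: <>[]p is T. ✗
w1: <>[]p is F. ✓
w2: <>[]p is F. ✓
w3: <>[]p is T. ✗
w4: <>[]p is T. ✗
w5: <>[]p is T. ✗
w6: <>[]p is T. ✗
w7: <>[]p is T. ✗
— 2 worlds.
For [][]~p:
w0: successors {w1, w3, w4}; []~p there: w1:T, w3:F, w4:F. ✗
w1: successors {w4}; []~p there: w4:F. ✗
w2: no successors, so [][]~p holds vacuously. ✓
w3: successors {w7}; []~p there: w7:F. ✗
w4: successors {w1, w2}; []~p there: w1:T, w2:T. ✓
w5: successors {w6, w7}; []~p there: w6:F, w7:F. ✗
w6: successors {w1, w3}; []~p there: w1:T, w3:F. ✗
w7: successors {w5}; []~p there: w5:F. ✗
— 2 worlds.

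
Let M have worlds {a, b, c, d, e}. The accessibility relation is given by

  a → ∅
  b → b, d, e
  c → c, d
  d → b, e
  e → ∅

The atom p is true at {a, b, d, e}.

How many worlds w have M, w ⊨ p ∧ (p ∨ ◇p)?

4

a: p is T, p ∨ ◇p is T. ✓
b: p is T, p ∨ ◇p is T. ✓
c: p is F, p ∨ ◇p is T. ✗
d: p is T, p ∨ ◇p is T. ✓
e: p is T, p ∨ ◇p is T. ✓
Satisfying worlds: {a, b, d, e}.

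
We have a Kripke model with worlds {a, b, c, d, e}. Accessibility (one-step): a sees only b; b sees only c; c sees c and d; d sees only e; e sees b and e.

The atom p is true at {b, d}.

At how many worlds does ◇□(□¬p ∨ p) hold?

0

a: successors {b}; □(□¬p ∨ p) there: b:F. ✗
b: successors {c}; □(□¬p ∨ p) there: c:F. ✗
c: successors {c, d}; □(□¬p ∨ p) there: c:F, d:F. ✗
d: successors {e}; □(□¬p ∨ p) there: e:F. ✗
e: successors {b, e}; □(□¬p ∨ p) there: b:F, e:F. ✗
Satisfying worlds: ∅.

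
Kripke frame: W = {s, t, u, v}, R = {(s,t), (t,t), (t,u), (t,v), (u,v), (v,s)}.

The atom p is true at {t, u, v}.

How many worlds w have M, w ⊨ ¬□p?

s: □p is T. ✗
t: □p is T. ✗
u: □p is T. ✗
v: □p is F. ✓
Satisfying worlds: {v}.

1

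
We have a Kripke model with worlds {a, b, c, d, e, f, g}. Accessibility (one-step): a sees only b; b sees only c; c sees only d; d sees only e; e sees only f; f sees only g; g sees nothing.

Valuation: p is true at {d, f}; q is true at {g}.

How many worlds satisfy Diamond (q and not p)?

a: successors {b}; q and not p there: b:F. ✗
b: successors {c}; q and not p there: c:F. ✗
c: successors {d}; q and not p there: d:F. ✗
d: successors {e}; q and not p there: e:F. ✗
e: successors {f}; q and not p there: f:F. ✗
f: successors {g}; q and not p there: g:T. ✓
g: no successors, so Diamond (q and not p) fails. ✗
Satisfying worlds: {f}.

1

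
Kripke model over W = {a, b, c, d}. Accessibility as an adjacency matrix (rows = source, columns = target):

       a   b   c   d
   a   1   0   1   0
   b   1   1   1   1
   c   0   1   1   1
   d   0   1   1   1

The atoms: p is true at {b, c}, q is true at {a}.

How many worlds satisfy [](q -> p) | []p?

2

a: [](q -> p) is F, []p is F. ✗
b: [](q -> p) is F, []p is F. ✗
c: [](q -> p) is T, []p is F. ✓
d: [](q -> p) is T, []p is F. ✓
Satisfying worlds: {c, d}.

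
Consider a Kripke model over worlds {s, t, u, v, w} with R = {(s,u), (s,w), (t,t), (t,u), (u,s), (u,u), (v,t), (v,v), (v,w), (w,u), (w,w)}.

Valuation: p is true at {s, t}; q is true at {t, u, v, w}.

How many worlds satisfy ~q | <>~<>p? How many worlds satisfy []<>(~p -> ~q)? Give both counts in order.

For ~q | <>~<>p:
s: ~q is T, <>~<>p is T. ✓
t: ~q is F, <>~<>p is F. ✗
u: ~q is F, <>~<>p is T. ✓
v: ~q is F, <>~<>p is T. ✓
w: ~q is F, <>~<>p is T. ✓
— 4 worlds.
For []<>(~p -> ~q):
s: successors {u, w}; <>(~p -> ~q) there: u:T, w:F. ✗
t: successors {t, u}; <>(~p -> ~q) there: t:T, u:T. ✓
u: successors {s, u}; <>(~p -> ~q) there: s:F, u:T. ✗
v: successors {t, v, w}; <>(~p -> ~q) there: t:T, v:T, w:F. ✗
w: successors {u, w}; <>(~p -> ~q) there: u:T, w:F. ✗
— 1 world.

4 and 1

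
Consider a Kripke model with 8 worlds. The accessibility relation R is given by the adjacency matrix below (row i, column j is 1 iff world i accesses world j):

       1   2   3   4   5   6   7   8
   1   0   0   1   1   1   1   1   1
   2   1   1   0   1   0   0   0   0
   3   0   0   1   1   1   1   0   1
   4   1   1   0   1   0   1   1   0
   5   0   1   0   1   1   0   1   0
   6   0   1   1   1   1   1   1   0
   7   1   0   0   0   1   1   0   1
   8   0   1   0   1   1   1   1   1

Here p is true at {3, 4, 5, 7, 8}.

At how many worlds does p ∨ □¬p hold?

1: p is F, □¬p is F. ✗
2: p is F, □¬p is F. ✗
3: p is T, □¬p is F. ✓
4: p is T, □¬p is F. ✓
5: p is T, □¬p is F. ✓
6: p is F, □¬p is F. ✗
7: p is T, □¬p is F. ✓
8: p is T, □¬p is F. ✓
Satisfying worlds: {3, 4, 5, 7, 8}.

5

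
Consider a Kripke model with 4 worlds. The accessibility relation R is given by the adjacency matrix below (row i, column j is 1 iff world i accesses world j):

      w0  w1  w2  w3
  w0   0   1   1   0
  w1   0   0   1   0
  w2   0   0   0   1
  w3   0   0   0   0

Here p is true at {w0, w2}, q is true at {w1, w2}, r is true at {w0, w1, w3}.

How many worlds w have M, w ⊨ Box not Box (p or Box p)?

w0: successors {w1, w2}; not Box (p or Box p) there: w1:F, w2:F. ✗
w1: successors {w2}; not Box (p or Box p) there: w2:F. ✗
w2: successors {w3}; not Box (p or Box p) there: w3:F. ✗
w3: no successors, so Box not Box (p or Box p) holds vacuously. ✓
Satisfying worlds: {w3}.

1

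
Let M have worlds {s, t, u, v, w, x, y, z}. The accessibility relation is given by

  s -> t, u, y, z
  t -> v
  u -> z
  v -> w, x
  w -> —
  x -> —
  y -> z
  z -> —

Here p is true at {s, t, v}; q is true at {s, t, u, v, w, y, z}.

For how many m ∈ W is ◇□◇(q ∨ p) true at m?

4

s: successors {t, u, y, z}; □◇(q ∨ p) there: t:T, u:F, y:F, z:T. ✓
t: successors {v}; □◇(q ∨ p) there: v:F. ✗
u: successors {z}; □◇(q ∨ p) there: z:T. ✓
v: successors {w, x}; □◇(q ∨ p) there: w:T, x:T. ✓
w: no successors, so ◇□◇(q ∨ p) fails. ✗
x: no successors, so ◇□◇(q ∨ p) fails. ✗
y: successors {z}; □◇(q ∨ p) there: z:T. ✓
z: no successors, so ◇□◇(q ∨ p) fails. ✗
Satisfying worlds: {s, u, v, y}.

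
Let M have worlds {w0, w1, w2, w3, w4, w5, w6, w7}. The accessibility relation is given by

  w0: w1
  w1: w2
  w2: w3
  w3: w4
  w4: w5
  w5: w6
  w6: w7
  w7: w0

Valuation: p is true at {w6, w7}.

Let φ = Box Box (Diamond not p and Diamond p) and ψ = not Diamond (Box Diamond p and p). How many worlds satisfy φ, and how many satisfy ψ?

For Box Box (Diamond not p and Diamond p):
w0: successors {w1}; Box (Diamond not p and Diamond p) there: w1:F. ✗
w1: successors {w2}; Box (Diamond not p and Diamond p) there: w2:F. ✗
w2: successors {w3}; Box (Diamond not p and Diamond p) there: w3:F. ✗
w3: successors {w4}; Box (Diamond not p and Diamond p) there: w4:F. ✗
w4: successors {w5}; Box (Diamond not p and Diamond p) there: w5:F. ✗
w5: successors {w6}; Box (Diamond not p and Diamond p) there: w6:F. ✗
w6: successors {w7}; Box (Diamond not p and Diamond p) there: w7:F. ✗
w7: successors {w0}; Box (Diamond not p and Diamond p) there: w0:F. ✗
— 0 worlds.
For not Diamond (Box Diamond p and p):
w0: Diamond (Box Diamond p and p) is F. ✓
w1: Diamond (Box Diamond p and p) is F. ✓
w2: Diamond (Box Diamond p and p) is F. ✓
w3: Diamond (Box Diamond p and p) is F. ✓
w4: Diamond (Box Diamond p and p) is F. ✓
w5: Diamond (Box Diamond p and p) is F. ✓
w6: Diamond (Box Diamond p and p) is F. ✓
w7: Diamond (Box Diamond p and p) is F. ✓
— 8 worlds.

0 and 8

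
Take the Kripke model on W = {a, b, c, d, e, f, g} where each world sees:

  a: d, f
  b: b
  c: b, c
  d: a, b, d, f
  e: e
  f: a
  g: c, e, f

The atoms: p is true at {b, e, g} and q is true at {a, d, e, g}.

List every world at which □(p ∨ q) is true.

a: successors {d, f}; p ∨ q there: d:T, f:F. ✗
b: successors {b}; p ∨ q there: b:T. ✓
c: successors {b, c}; p ∨ q there: b:T, c:F. ✗
d: successors {a, b, d, f}; p ∨ q there: a:T, b:T, d:T, f:F. ✗
e: successors {e}; p ∨ q there: e:T. ✓
f: successors {a}; p ∨ q there: a:T. ✓
g: successors {c, e, f}; p ∨ q there: c:F, e:T, f:F. ✗

{b, e, f}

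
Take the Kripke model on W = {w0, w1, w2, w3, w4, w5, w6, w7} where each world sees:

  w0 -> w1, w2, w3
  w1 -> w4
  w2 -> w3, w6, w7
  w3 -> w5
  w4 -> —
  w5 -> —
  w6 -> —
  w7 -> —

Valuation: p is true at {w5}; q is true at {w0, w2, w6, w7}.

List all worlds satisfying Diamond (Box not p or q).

{w0, w1, w2, w3}

w0: successors {w1, w2, w3}; Box not p or q there: w1:T, w2:T, w3:F. ✓
w1: successors {w4}; Box not p or q there: w4:T. ✓
w2: successors {w3, w6, w7}; Box not p or q there: w3:F, w6:T, w7:T. ✓
w3: successors {w5}; Box not p or q there: w5:T. ✓
w4: no successors, so Diamond (Box not p or q) fails. ✗
w5: no successors, so Diamond (Box not p or q) fails. ✗
w6: no successors, so Diamond (Box not p or q) fails. ✗
w7: no successors, so Diamond (Box not p or q) fails. ✗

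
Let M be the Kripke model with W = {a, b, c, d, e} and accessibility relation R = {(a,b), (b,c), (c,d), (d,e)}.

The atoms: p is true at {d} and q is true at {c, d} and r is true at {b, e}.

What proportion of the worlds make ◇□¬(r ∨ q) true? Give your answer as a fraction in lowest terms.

1/5

a: successors {b}; □¬(r ∨ q) there: b:F. ✗
b: successors {c}; □¬(r ∨ q) there: c:F. ✗
c: successors {d}; □¬(r ∨ q) there: d:F. ✗
d: successors {e}; □¬(r ∨ q) there: e:T. ✓
e: no successors, so ◇□¬(r ∨ q) fails. ✗
That's 1 of 5 worlds, so 1/5.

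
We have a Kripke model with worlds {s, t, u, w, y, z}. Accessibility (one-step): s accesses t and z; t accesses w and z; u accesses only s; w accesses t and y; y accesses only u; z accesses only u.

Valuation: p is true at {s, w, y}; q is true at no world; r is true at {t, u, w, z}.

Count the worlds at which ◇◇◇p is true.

4

s: successors {t, z}; ◇◇p there: t:T, z:T. ✓
t: successors {w, z}; ◇◇p there: w:T, z:T. ✓
u: successors {s}; ◇◇p there: s:T. ✓
w: successors {t, y}; ◇◇p there: t:T, y:T. ✓
y: successors {u}; ◇◇p there: u:F. ✗
z: successors {u}; ◇◇p there: u:F. ✗
Satisfying worlds: {s, t, u, w}.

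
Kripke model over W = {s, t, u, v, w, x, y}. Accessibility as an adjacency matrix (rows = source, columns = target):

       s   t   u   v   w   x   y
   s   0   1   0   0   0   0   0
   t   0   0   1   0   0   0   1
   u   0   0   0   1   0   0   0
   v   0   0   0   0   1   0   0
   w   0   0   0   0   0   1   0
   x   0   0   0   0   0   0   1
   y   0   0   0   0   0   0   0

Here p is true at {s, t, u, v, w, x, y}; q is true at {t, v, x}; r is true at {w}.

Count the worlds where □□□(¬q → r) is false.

1

s: successors {t}; □□(¬q → r) there: t:T. ✓
t: successors {u, y}; □□(¬q → r) there: u:T, y:T. ✓
u: successors {v}; □□(¬q → r) there: v:T. ✓
v: successors {w}; □□(¬q → r) there: w:F. ✗
w: successors {x}; □□(¬q → r) there: x:T. ✓
x: successors {y}; □□(¬q → r) there: y:T. ✓
y: no successors, so □□□(¬q → r) holds vacuously. ✓
Satisfying worlds: {s, t, u, w, x, y}.
So □□□(¬q → r) fails at the other 1 world.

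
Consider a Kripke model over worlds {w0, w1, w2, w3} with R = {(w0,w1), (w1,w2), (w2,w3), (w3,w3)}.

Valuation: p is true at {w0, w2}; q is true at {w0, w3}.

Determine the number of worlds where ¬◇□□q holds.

0

w0: ◇□□q is T. ✗
w1: ◇□□q is T. ✗
w2: ◇□□q is T. ✗
w3: ◇□□q is T. ✗
Satisfying worlds: ∅.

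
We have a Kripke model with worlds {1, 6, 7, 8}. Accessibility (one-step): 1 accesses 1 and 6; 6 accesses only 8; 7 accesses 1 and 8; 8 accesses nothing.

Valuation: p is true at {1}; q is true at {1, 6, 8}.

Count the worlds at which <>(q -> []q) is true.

1: successors {1, 6}; q -> []q there: 1:T, 6:T. ✓
6: successors {8}; q -> []q there: 8:T. ✓
7: successors {1, 8}; q -> []q there: 1:T, 8:T. ✓
8: no successors, so <>(q -> []q) fails. ✗
Satisfying worlds: {1, 6, 7}.

3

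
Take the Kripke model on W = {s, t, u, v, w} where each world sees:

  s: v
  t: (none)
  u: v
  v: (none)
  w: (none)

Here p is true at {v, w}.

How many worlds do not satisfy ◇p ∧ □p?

s: ◇p is T, □p is T. ✓
t: ◇p is F, □p is T. ✗
u: ◇p is T, □p is T. ✓
v: ◇p is F, □p is T. ✗
w: ◇p is F, □p is T. ✗
Satisfying worlds: {s, u}.
So ◇p ∧ □p fails at the other 3 worlds.

3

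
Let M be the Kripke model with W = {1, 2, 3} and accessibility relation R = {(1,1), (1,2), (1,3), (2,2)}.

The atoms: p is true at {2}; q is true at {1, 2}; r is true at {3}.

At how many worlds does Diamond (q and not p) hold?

1

1: successors {1, 2, 3}; q and not p there: 1:T, 2:F, 3:F. ✓
2: successors {2}; q and not p there: 2:F. ✗
3: no successors, so Diamond (q and not p) fails. ✗
Satisfying worlds: {1}.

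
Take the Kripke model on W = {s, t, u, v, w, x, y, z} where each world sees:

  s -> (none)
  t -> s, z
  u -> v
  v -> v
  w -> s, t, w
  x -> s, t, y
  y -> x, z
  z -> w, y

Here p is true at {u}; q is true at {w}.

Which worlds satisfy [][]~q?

{s, u, v, x}

s: no successors, so [][]~q holds vacuously. ✓
t: successors {s, z}; []~q there: s:T, z:F. ✗
u: successors {v}; []~q there: v:T. ✓
v: successors {v}; []~q there: v:T. ✓
w: successors {s, t, w}; []~q there: s:T, t:T, w:F. ✗
x: successors {s, t, y}; []~q there: s:T, t:T, y:T. ✓
y: successors {x, z}; []~q there: x:T, z:F. ✗
z: successors {w, y}; []~q there: w:F, y:T. ✗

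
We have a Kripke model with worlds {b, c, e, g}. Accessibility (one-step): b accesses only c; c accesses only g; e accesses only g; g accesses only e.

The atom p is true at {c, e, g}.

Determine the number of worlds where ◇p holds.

b: successors {c}; p there: c:T. ✓
c: successors {g}; p there: g:T. ✓
e: successors {g}; p there: g:T. ✓
g: successors {e}; p there: e:T. ✓
Satisfying worlds: {b, c, e, g}.

4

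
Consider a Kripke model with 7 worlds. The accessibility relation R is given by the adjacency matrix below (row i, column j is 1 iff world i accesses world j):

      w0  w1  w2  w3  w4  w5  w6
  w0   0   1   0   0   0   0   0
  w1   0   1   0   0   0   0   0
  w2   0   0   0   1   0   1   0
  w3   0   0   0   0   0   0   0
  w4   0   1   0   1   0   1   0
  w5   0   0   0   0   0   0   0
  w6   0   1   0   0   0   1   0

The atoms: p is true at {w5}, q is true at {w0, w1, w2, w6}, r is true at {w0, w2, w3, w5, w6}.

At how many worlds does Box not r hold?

4

w0: successors {w1}; not r there: w1:T. ✓
w1: successors {w1}; not r there: w1:T. ✓
w2: successors {w3, w5}; not r there: w3:F, w5:F. ✗
w3: no successors, so Box not r holds vacuously. ✓
w4: successors {w1, w3, w5}; not r there: w1:T, w3:F, w5:F. ✗
w5: no successors, so Box not r holds vacuously. ✓
w6: successors {w1, w5}; not r there: w1:T, w5:F. ✗
Satisfying worlds: {w0, w1, w3, w5}.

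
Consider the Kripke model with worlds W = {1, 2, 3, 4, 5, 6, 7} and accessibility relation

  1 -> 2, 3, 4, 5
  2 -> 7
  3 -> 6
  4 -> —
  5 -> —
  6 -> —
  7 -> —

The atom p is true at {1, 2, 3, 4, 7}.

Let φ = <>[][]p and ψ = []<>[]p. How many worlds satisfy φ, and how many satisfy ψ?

3 and 4

For <>[][]p:
1: successors {2, 3, 4, 5}; [][]p there: 2:T, 3:T, 4:T, 5:T. ✓
2: successors {7}; [][]p there: 7:T. ✓
3: successors {6}; [][]p there: 6:T. ✓
4: no successors, so <>[][]p fails. ✗
5: no successors, so <>[][]p fails. ✗
6: no successors, so <>[][]p fails. ✗
7: no successors, so <>[][]p fails. ✗
— 3 worlds.
For []<>[]p:
1: successors {2, 3, 4, 5}; <>[]p there: 2:T, 3:T, 4:F, 5:F. ✗
2: successors {7}; <>[]p there: 7:F. ✗
3: successors {6}; <>[]p there: 6:F. ✗
4: no successors, so []<>[]p holds vacuously. ✓
5: no successors, so []<>[]p holds vacuously. ✓
6: no successors, so []<>[]p holds vacuously. ✓
7: no successors, so []<>[]p holds vacuously. ✓
— 4 worlds.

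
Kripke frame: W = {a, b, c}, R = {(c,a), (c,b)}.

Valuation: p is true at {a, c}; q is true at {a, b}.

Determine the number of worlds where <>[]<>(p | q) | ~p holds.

2

a: <>[]<>(p | q) is F, ~p is F. ✗
b: <>[]<>(p | q) is F, ~p is T. ✓
c: <>[]<>(p | q) is T, ~p is F. ✓
Satisfying worlds: {b, c}.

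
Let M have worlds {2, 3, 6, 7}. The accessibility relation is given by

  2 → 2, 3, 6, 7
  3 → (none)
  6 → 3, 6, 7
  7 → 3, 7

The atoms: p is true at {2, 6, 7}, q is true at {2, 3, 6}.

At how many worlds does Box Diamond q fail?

3

2: successors {2, 3, 6, 7}; Diamond q there: 2:T, 3:F, 6:T, 7:T. ✗
3: no successors, so Box Diamond q holds vacuously. ✓
6: successors {3, 6, 7}; Diamond q there: 3:F, 6:T, 7:T. ✗
7: successors {3, 7}; Diamond q there: 3:F, 7:T. ✗
Satisfying worlds: {3}.
So Box Diamond q fails at the other 3 worlds.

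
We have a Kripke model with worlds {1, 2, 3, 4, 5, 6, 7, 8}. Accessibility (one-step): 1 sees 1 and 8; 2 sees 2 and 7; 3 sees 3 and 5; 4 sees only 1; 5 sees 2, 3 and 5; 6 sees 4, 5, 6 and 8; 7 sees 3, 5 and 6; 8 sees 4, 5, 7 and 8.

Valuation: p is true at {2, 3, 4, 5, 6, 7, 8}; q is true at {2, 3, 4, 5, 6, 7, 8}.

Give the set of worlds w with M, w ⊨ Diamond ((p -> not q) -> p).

1: successors {1, 8}; (p -> not q) -> p there: 1:F, 8:T. ✓
2: successors {2, 7}; (p -> not q) -> p there: 2:T, 7:T. ✓
3: successors {3, 5}; (p -> not q) -> p there: 3:T, 5:T. ✓
4: successors {1}; (p -> not q) -> p there: 1:F. ✗
5: successors {2, 3, 5}; (p -> not q) -> p there: 2:T, 3:T, 5:T. ✓
6: successors {4, 5, 6, 8}; (p -> not q) -> p there: 4:T, 5:T, 6:T, 8:T. ✓
7: successors {3, 5, 6}; (p -> not q) -> p there: 3:T, 5:T, 6:T. ✓
8: successors {4, 5, 7, 8}; (p -> not q) -> p there: 4:T, 5:T, 7:T, 8:T. ✓

{1, 2, 3, 5, 6, 7, 8}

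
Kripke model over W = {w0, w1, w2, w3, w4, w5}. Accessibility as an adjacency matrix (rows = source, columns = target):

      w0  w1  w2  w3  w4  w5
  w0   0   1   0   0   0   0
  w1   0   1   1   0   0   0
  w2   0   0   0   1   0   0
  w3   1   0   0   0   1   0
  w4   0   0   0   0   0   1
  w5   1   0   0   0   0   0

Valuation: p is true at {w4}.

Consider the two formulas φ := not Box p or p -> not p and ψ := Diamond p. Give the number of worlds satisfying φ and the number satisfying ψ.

For not Box p or p -> not p:
w0: not Box p or p is T, not p is T. ✓
w1: not Box p or p is T, not p is T. ✓
w2: not Box p or p is T, not p is T. ✓
w3: not Box p or p is T, not p is T. ✓
w4: not Box p or p is T, not p is F. ✗
w5: not Box p or p is T, not p is T. ✓
— 5 worlds.
For Diamond p:
w0: successors {w1}; p there: w1:F. ✗
w1: successors {w1, w2}; p there: w1:F, w2:F. ✗
w2: successors {w3}; p there: w3:F. ✗
w3: successors {w0, w4}; p there: w0:F, w4:T. ✓
w4: successors {w5}; p there: w5:F. ✗
w5: successors {w0}; p there: w0:F. ✗
— 1 world.

5 and 1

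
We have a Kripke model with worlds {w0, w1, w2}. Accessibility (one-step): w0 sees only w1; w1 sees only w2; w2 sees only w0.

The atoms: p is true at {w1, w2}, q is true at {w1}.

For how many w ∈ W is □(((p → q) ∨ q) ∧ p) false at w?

2

w0: successors {w1}; ((p → q) ∨ q) ∧ p there: w1:T. ✓
w1: successors {w2}; ((p → q) ∨ q) ∧ p there: w2:F. ✗
w2: successors {w0}; ((p → q) ∨ q) ∧ p there: w0:F. ✗
Satisfying worlds: {w0}.
So □(((p → q) ∨ q) ∧ p) fails at the other 2 worlds.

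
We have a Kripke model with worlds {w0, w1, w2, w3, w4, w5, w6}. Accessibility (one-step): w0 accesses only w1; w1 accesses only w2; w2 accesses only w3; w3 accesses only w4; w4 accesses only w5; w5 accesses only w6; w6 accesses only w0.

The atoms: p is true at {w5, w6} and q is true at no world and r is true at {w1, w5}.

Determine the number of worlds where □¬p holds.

5

w0: successors {w1}; ¬p there: w1:T. ✓
w1: successors {w2}; ¬p there: w2:T. ✓
w2: successors {w3}; ¬p there: w3:T. ✓
w3: successors {w4}; ¬p there: w4:T. ✓
w4: successors {w5}; ¬p there: w5:F. ✗
w5: successors {w6}; ¬p there: w6:F. ✗
w6: successors {w0}; ¬p there: w0:T. ✓
Satisfying worlds: {w0, w1, w2, w3, w6}.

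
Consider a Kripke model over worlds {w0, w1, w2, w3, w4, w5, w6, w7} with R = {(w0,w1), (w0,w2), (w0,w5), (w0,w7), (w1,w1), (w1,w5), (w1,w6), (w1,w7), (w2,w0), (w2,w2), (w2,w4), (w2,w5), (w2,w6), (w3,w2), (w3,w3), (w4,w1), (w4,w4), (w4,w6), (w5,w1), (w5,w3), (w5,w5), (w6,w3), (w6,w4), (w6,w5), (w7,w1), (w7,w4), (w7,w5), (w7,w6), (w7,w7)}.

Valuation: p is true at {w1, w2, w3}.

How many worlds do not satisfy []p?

w0: successors {w1, w2, w5, w7}; p there: w1:T, w2:T, w5:F, w7:F. ✗
w1: successors {w1, w5, w6, w7}; p there: w1:T, w5:F, w6:F, w7:F. ✗
w2: successors {w0, w2, w4, w5, w6}; p there: w0:F, w2:T, w4:F, w5:F, w6:F. ✗
w3: successors {w2, w3}; p there: w2:T, w3:T. ✓
w4: successors {w1, w4, w6}; p there: w1:T, w4:F, w6:F. ✗
w5: successors {w1, w3, w5}; p there: w1:T, w3:T, w5:F. ✗
w6: successors {w3, w4, w5}; p there: w3:T, w4:F, w5:F. ✗
w7: successors {w1, w4, w5, w6, w7}; p there: w1:T, w4:F, w5:F, w6:F, w7:F. ✗
Satisfying worlds: {w3}.
So []p fails at the other 7 worlds.

7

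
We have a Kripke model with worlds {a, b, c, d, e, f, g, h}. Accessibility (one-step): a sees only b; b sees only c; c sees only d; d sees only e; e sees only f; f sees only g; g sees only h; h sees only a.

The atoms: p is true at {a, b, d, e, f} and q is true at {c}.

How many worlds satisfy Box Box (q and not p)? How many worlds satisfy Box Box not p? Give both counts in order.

For Box Box (q and not p):
a: successors {b}; Box (q and not p) there: b:T. ✓
b: successors {c}; Box (q and not p) there: c:F. ✗
c: successors {d}; Box (q and not p) there: d:F. ✗
d: successors {e}; Box (q and not p) there: e:F. ✗
e: successors {f}; Box (q and not p) there: f:F. ✗
f: successors {g}; Box (q and not p) there: g:F. ✗
g: successors {h}; Box (q and not p) there: h:F. ✗
h: successors {a}; Box (q and not p) there: a:F. ✗
— 1 world.
For Box Box not p:
a: successors {b}; Box not p there: b:T. ✓
b: successors {c}; Box not p there: c:F. ✗
c: successors {d}; Box not p there: d:F. ✗
d: successors {e}; Box not p there: e:F. ✗
e: successors {f}; Box not p there: f:T. ✓
f: successors {g}; Box not p there: g:T. ✓
g: successors {h}; Box not p there: h:F. ✗
h: successors {a}; Box not p there: a:F. ✗
— 3 worlds.

1 and 3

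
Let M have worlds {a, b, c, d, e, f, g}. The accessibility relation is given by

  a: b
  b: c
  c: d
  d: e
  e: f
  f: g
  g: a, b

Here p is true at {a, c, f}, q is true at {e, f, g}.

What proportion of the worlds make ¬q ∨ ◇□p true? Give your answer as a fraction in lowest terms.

a: ¬q is T, ◇□p is T. ✓
b: ¬q is T, ◇□p is F. ✓
c: ¬q is T, ◇□p is F. ✓
d: ¬q is T, ◇□p is T. ✓
e: ¬q is F, ◇□p is F. ✗
f: ¬q is F, ◇□p is F. ✗
g: ¬q is F, ◇□p is T. ✓
That's 5 of 7 worlds, so 5/7.

5/7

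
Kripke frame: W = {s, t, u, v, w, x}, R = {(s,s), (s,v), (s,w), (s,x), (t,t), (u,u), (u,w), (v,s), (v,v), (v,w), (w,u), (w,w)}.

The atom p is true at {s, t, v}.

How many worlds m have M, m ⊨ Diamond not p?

s: successors {s, v, w, x}; not p there: s:F, v:F, w:T, x:T. ✓
t: successors {t}; not p there: t:F. ✗
u: successors {u, w}; not p there: u:T, w:T. ✓
v: successors {s, v, w}; not p there: s:F, v:F, w:T. ✓
w: successors {u, w}; not p there: u:T, w:T. ✓
x: no successors, so Diamond not p fails. ✗
Satisfying worlds: {s, u, v, w}.

4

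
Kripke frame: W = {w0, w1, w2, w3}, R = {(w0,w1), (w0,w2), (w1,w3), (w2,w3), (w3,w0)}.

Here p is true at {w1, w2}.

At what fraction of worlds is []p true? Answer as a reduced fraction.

w0: successors {w1, w2}; p there: w1:T, w2:T. ✓
w1: successors {w3}; p there: w3:F. ✗
w2: successors {w3}; p there: w3:F. ✗
w3: successors {w0}; p there: w0:F. ✗
That's 1 of 4 worlds, so 1/4.

1/4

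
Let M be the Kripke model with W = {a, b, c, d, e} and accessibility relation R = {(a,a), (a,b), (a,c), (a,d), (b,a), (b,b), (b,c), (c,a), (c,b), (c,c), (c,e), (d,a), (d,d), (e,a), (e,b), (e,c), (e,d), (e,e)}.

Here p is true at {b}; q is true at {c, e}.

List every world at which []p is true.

a: successors {a, b, c, d}; p there: a:F, b:T, c:F, d:F. ✗
b: successors {a, b, c}; p there: a:F, b:T, c:F. ✗
c: successors {a, b, c, e}; p there: a:F, b:T, c:F, e:F. ✗
d: successors {a, d}; p there: a:F, d:F. ✗
e: successors {a, b, c, d, e}; p there: a:F, b:T, c:F, d:F, e:F. ✗

∅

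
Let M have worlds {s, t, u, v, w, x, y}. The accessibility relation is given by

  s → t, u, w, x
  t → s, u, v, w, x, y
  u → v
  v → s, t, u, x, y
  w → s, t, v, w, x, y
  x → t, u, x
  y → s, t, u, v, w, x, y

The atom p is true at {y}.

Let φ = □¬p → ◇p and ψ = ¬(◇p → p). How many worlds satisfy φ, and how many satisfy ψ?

4 and 3

For □¬p → ◇p:
s: □¬p is T, ◇p is F. ✗
t: □¬p is F, ◇p is T. ✓
u: □¬p is T, ◇p is F. ✗
v: □¬p is F, ◇p is T. ✓
w: □¬p is F, ◇p is T. ✓
x: □¬p is T, ◇p is F. ✗
y: □¬p is F, ◇p is T. ✓
— 4 worlds.
For ¬(◇p → p):
s: ◇p → p is T. ✗
t: ◇p → p is F. ✓
u: ◇p → p is T. ✗
v: ◇p → p is F. ✓
w: ◇p → p is F. ✓
x: ◇p → p is T. ✗
y: ◇p → p is T. ✗
— 3 worlds.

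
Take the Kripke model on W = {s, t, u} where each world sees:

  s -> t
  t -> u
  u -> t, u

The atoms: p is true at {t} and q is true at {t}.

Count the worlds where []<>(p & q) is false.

s: successors {t}; <>(p & q) there: t:F. ✗
t: successors {u}; <>(p & q) there: u:T. ✓
u: successors {t, u}; <>(p & q) there: t:F, u:T. ✗
Satisfying worlds: {t}.
So []<>(p & q) fails at the other 2 worlds.

2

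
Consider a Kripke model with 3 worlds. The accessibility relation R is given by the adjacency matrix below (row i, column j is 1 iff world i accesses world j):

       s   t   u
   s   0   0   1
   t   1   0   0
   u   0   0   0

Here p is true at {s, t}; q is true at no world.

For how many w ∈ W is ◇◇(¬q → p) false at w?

3

s: successors {u}; ◇(¬q → p) there: u:F. ✗
t: successors {s}; ◇(¬q → p) there: s:F. ✗
u: no successors, so ◇◇(¬q → p) fails. ✗
Satisfying worlds: ∅.
So ◇◇(¬q → p) fails at the other 3 worlds.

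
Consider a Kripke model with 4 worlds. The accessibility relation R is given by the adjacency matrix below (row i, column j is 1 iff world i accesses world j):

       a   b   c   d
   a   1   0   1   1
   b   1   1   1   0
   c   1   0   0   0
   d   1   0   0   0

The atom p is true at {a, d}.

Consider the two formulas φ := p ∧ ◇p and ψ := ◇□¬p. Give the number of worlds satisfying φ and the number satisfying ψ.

2 and 0

For p ∧ ◇p:
a: p is T, ◇p is T. ✓
b: p is F, ◇p is T. ✗
c: p is F, ◇p is T. ✗
d: p is T, ◇p is T. ✓
— 2 worlds.
For ◇□¬p:
a: successors {a, c, d}; □¬p there: a:F, c:F, d:F. ✗
b: successors {a, b, c}; □¬p there: a:F, b:F, c:F. ✗
c: successors {a}; □¬p there: a:F. ✗
d: successors {a}; □¬p there: a:F. ✗
— 0 worlds.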